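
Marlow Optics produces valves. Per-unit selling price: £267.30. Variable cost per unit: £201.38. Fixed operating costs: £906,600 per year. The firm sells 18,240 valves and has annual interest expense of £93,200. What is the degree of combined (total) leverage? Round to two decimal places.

5.94

At 18,240 units, contribution = 18,240 × £65.92 = £1,202,380.80.
Operating income = contribution − fixed costs = £1,202,380.80 − £906,600 = £295,780.80. Interest = £93,200.00.
DOL = £1,202,380.80 ÷ £295,780.80 = 4.0651; DFL = £295,780.80 ÷ £202,580.80 = 1.4601.
Combined leverage = 4.0651 × 1.4601 = 5.9355.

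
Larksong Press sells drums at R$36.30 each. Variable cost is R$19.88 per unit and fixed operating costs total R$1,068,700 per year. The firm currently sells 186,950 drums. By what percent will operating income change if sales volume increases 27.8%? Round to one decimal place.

+42.6%

Total contribution margin = 186,950 × R$16.42 = R$3,069,719.00.
Subtracting fixed costs: EBIT = R$3,069,719.00 − R$1,068,700 = R$2,001,019.00.
So DOL = total CM / EBIT = R$3,069,719.00 / R$2,001,019.00 = 1.5341.
Operating income changes by 1.5341 × +27.8% = +42.6%.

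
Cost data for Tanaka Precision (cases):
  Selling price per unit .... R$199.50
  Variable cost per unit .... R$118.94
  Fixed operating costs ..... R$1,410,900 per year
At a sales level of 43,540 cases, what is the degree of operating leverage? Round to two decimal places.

1.67

Contribution at this volume is 43,540 × R$80.56 = R$3,507,582.40.
EBIT = R$3,507,582.40 − R$1,410,900 = R$2,096,682.40.
So DOL = total CM / EBIT = R$3,507,582.40 / R$2,096,682.40 = 1.6729.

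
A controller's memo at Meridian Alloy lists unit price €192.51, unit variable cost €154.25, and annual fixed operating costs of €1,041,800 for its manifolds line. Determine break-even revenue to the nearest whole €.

€5,241,948

CM per unit = €192.51 − €154.25 = €38.26; CM ratio = €38.26 / €192.51 = 0.1987.
Break-even sales = FC ÷ CM ratio = €1,041,800 × €192.51 / €38.26 = €5,241,948.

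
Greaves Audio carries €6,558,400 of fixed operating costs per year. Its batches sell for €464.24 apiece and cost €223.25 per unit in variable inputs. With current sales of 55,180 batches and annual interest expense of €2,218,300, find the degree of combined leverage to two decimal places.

Total contribution margin = 55,180 × €240.99 = €13,297,828.20.
Subtracting fixed costs: EBIT = €13,297,828.20 − €6,558,400 = €6,739,428.20. Interest = €2,218,300.00, so EBIT − I = €4,521,128.20.
Degree of total leverage = total CM / (EBIT − interest) = €13,297,828.20 / €4,521,128.20 = 2.9413.

2.94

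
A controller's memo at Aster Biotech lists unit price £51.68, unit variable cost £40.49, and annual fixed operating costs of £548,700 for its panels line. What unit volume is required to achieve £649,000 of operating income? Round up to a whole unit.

Contribution margin per unit = £51.68 − £40.49 = £11.19.
Need Q such that Q × £11.19 − £548,700 = £649,000, i.e. Q = £1,197,700 / £11.19 = 107,033.07 → 107,034.

107,034 panels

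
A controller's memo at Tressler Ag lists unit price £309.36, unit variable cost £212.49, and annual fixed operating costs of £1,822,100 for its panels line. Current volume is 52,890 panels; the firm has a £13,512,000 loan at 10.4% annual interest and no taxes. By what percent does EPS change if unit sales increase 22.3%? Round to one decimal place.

+60.3%

Total contribution margin = 52,890 × £96.87 = £5,123,454.30.
EBIT = £5,123,454.30 − £1,822,100 = £3,301,354.30.
Interest = £1,405,248.00, so EBIT − I = £1,896,106.30.
DCL = total CM / (EBIT − I) = £5,123,454.30 / £1,896,106.30 = 2.7021.
EPS therefore changes by 2.7021 × (+22.3%) = +60.3%.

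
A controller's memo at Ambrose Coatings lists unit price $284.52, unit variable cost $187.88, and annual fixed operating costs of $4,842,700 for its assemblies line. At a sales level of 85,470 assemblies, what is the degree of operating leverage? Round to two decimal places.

Total contribution margin = 85,470 × $96.64 = $8,259,820.80.
Subtracting fixed costs: EBIT = $8,259,820.80 − $4,842,700 = $3,417,120.80.
DOL = contribution ÷ EBIT = $8,259,820.80 ÷ $3,417,120.80 = 2.4172.

2.42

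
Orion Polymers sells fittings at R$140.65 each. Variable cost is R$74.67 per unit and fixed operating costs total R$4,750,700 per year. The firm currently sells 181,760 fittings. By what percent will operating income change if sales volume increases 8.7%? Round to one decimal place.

+14.4%

Total contribution margin = 181,760 × R$65.98 = R$11,992,524.80.
Operating income = contribution − fixed costs = R$11,992,524.80 − R$4,750,700 = R$7,241,824.80.
Degree of operating leverage = R$11,992,524.80 / R$7,241,824.80 = 1.6560.
So EBIT moves 1.6560 × (+8.7%) = +14.4%.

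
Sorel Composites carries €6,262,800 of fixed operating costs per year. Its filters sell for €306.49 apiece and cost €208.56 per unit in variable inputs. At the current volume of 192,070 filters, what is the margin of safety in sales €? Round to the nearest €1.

Each unit contributes €306.49 − €208.56 = €97.93. Break-even units = €6,262,800 ÷ €97.93 = 63,951.80; break-even revenue = 63,951.80 × €306.49 = €19,600,587.89.
Current sales = 192,070 × €306.49 = €58,867,534.30.
Margin of safety = €58,867,534.30 − €19,600,587.89 = €39,266,946.

€39,266,946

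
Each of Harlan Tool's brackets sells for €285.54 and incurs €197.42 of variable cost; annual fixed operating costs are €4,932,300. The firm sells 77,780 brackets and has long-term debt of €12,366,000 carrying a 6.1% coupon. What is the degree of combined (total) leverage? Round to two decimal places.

5.87

Contribution at this volume is 77,780 × €88.12 = €6,853,973.60.
EBIT = €6,853,973.60 − €4,932,300 = €1,921,673.60. Interest = €754,326.00.
DOL = €6,853,973.60 ÷ €1,921,673.60 = 3.5667; DFL = €1,921,673.60 ÷ €1,167,347.60 = 1.6462.
DCL = DOL × DFL = 3.5667 × 1.6462 = 5.8715.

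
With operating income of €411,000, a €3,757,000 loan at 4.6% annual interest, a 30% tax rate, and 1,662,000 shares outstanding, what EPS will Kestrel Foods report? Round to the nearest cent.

Interest = €172,822.00, so EBT = €411,000 − €172,822.00 = €238,178.00.
Net income = €238,178.00 × (1 − 0.30) = €166,724.60.
Per share: €166,724.60 / 1,662,000 shares = €0.10.

€0.10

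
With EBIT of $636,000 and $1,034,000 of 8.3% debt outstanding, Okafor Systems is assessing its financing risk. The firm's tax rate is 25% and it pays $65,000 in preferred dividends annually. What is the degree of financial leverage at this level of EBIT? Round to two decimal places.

Interest = $85,822.00.
Pre-tax preferred-dividend burden = $65,000 ÷ (1 − 0.25) = $86,666.67.
DFL = EBIT ÷ [EBIT − I − D_p/(1−t)] = $636,000 ÷ [$636,000 − $85,822.00 − $86,666.67] = $636,000 ÷ $463,511.33 = 1.3721.

1.37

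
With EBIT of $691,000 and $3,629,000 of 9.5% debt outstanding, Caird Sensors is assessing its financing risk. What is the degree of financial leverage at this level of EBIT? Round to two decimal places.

Interest = $344,755.00.
Degree of financial leverage = EBIT / (EBIT − interest) = $691,000 / $346,245.00 = 1.9957.

2.00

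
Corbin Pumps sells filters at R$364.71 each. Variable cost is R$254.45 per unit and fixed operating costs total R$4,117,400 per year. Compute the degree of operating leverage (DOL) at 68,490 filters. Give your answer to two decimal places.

2.20

Total contribution margin = 68,490 × R$110.26 = R$7,551,707.40.
EBIT = R$7,551,707.40 − R$4,117,400 = R$3,434,307.40.
DOL = contribution ÷ EBIT = R$7,551,707.40 ÷ R$3,434,307.40 = 2.1989.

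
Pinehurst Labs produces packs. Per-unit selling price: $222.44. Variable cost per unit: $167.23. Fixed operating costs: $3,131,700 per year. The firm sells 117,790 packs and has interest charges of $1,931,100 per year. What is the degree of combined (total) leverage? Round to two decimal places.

Contribution at this volume is 117,790 × $55.21 = $6,503,185.90.
Operating income = contribution − fixed costs = $6,503,185.90 − $3,131,700 = $3,371,485.90. Interest = $1,931,100.00, so EBIT − I = $1,440,385.90.
Degree of total leverage = total CM / (EBIT − interest) = $6,503,185.90 / $1,440,385.90 = 4.5149.

4.51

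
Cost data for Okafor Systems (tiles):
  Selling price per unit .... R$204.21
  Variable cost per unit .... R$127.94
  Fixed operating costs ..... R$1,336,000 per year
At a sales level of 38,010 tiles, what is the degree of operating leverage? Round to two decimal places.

1.85

Total contribution margin = 38,010 × R$76.27 = R$2,899,022.70.
Operating income = contribution − fixed costs = R$2,899,022.70 − R$1,336,000 = R$1,563,022.70.
Degree of operating leverage = R$2,899,022.70 / R$1,563,022.70 = 1.8548.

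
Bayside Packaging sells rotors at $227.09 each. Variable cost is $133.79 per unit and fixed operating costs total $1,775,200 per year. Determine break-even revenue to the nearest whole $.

$4,320,795

CM per unit = $227.09 − $133.79 = $93.30; CM ratio = $93.30 / $227.09 = 0.4109.
Break-even revenue = fixed costs × price ÷ CM = $1,775,200 × $227.09 ÷ $93.30 = $4,320,795.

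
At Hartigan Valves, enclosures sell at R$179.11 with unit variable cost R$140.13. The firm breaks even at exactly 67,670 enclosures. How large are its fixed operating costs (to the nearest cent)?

R$2,637,776.60

Each unit contributes R$179.11 − R$140.13 = R$38.98.
Fixed costs = break-even units × CM = 67,670 × R$38.98 = R$2,637,776.60.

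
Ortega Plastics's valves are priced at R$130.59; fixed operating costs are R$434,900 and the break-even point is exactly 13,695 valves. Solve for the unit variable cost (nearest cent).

At break-even, FC = Q × (P − VC), so P − VC = R$434,900 ÷ 13,695 = R$31.7561.
Variable cost per unit = R$130.59 − R$31.7561 = R$98.83.

R$98.83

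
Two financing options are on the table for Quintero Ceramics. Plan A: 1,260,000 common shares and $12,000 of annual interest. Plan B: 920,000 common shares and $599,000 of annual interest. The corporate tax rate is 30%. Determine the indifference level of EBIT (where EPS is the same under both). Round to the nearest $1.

$2,187,353

At indifference, (EBIT − 12,000)(1 − t)/1,260,000 = (EBIT − 599,000)(1 − t)/920,000.
Cancelling (1 − t) and cross-multiplying: 920,000·(EBIT − 12,000) = 1,260,000·(EBIT − 599,000).
EBIT × (1,260,000 − 920,000) = 599,000 × 1,260,000 − 12,000 × 920,000 = 743,700,000,000, so EBIT = 743,700,000,000 ÷ 340,000 = 2,187,352.94.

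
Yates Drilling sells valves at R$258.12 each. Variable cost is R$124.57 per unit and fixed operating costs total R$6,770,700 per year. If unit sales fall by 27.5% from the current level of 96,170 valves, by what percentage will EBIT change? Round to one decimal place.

-58.2%

Contribution at this volume is 96,170 × R$133.55 = R$12,843,503.50.
Subtracting fixed costs: EBIT = R$12,843,503.50 − R$6,770,700 = R$6,072,803.50.
So DOL = total CM / EBIT = R$12,843,503.50 / R$6,072,803.50 = 2.1149.
%ΔEBIT = DOL × %ΔSales = 2.1149 × -27.5% = -58.2%.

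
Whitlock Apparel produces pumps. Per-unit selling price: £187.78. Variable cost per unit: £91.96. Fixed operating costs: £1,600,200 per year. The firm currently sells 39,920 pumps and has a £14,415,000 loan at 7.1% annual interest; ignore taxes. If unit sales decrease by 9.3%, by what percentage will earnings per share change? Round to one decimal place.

-29.6%

At 39,920 units, contribution = 39,920 × £95.82 = £3,825,134.40.
Operating income = contribution − fixed costs = £3,825,134.40 − £1,600,200 = £2,224,934.40.
After interest of £1,023,465.00, pre-tax earnings = £1,201,469.40.
Degree of combined leverage = contribution ÷ (EBIT − I) = £3,825,134.40 ÷ £1,201,469.40 = 3.1837.
EPS therefore changes by 3.1837 × (-9.3%) = -29.6%.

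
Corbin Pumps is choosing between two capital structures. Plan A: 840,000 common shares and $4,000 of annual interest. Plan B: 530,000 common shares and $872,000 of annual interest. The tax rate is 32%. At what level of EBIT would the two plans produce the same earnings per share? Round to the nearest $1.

At indifference, (EBIT − 4,000)(1 − t)/840,000 = (EBIT − 872,000)(1 − t)/530,000.
The (1 − t) factor cancels: (EBIT − 4,000) × 530,000 = (EBIT − 872,000) × 840,000.
Solving, EBIT = (872,000·840,000 − 4,000·530,000) / (840,000 − 530,000) = 730,360,000,000 / 310,000 = 2,356,000.00.

$2,356,000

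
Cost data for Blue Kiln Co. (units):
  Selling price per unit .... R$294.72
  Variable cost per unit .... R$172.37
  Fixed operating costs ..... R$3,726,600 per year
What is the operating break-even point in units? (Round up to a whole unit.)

Unit CM = price − variable cost = R$294.72 − R$172.37 = R$122.35.
Break-even volume = fixed costs ÷ CM per unit = R$3,726,600 ÷ R$122.35 = 30,458.52, so 30,459 units.

30,459 units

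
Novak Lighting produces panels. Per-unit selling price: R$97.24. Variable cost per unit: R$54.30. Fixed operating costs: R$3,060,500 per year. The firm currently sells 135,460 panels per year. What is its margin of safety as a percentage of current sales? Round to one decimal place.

47.4%

Contribution margin per unit = R$97.24 − R$54.30 = R$42.94. Break-even units = R$3,060,500 ÷ R$42.94 = 71,273.87; break-even revenue = 71,273.87 × R$97.24 = R$6,930,671.17.
Current sales = 135,460 × R$97.24 = R$13,172,130.40.
Margin of safety = (R$13,172,130.40 − R$6,930,671.17) ÷ R$13,172,130.40 = 47.4%.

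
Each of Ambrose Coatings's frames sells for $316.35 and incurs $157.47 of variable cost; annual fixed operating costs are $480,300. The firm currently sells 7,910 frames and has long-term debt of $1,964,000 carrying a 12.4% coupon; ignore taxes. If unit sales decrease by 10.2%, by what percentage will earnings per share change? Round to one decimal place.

-24.1%

Total contribution margin = 7,910 × $158.88 = $1,256,740.80.
EBIT = $1,256,740.80 − $480,300 = $776,440.80.
After interest of $243,536.00, pre-tax earnings = $532,904.80.
Degree of combined leverage = contribution ÷ (EBIT − I) = $1,256,740.80 ÷ $532,904.80 = 2.3583.
%ΔEPS = DCL × %ΔSales = 2.3583 × -10.2% = -24.1%.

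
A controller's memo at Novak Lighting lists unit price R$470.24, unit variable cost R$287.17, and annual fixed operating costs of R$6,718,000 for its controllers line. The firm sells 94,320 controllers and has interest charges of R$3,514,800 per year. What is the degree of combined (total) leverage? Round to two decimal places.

Contribution at this volume is 94,320 × R$183.07 = R$17,267,162.40.
EBIT = R$17,267,162.40 − R$6,718,000 = R$10,549,162.40. Interest = R$3,514,800.00, so EBIT − I = R$7,034,362.40.
DCL = contribution ÷ (EBIT − I) = R$17,267,162.40 ÷ R$7,034,362.40 = 2.4547.

2.45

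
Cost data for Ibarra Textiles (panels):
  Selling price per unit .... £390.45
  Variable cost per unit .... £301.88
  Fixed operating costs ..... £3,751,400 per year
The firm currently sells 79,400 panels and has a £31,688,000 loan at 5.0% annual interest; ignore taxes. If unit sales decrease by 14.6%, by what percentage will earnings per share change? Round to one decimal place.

-60.5%

Contribution at this volume is 79,400 × £88.57 = £7,032,458.00.
Operating income = contribution − fixed costs = £7,032,458.00 − £3,751,400 = £3,281,058.00.
After interest of £1,584,400.00, pre-tax earnings = £1,696,658.00.
DCL = total CM / (EBIT − I) = £7,032,458.00 / £1,696,658.00 = 4.1449.
EPS therefore changes by 4.1449 × (-14.6%) = -60.5%.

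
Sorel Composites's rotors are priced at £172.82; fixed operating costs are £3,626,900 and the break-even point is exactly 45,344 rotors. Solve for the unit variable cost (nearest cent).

£92.83

Contribution per unit must be FC / Q = £3,626,900 / 45,344 = £79.9863.
Variable cost per unit = £172.82 − £79.9863 = £92.83.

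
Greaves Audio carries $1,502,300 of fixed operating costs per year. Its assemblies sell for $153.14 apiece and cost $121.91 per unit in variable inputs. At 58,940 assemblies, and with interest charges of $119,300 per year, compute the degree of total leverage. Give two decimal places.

8.40

Total contribution margin = 58,940 × $31.23 = $1,840,696.20.
Operating income = contribution − fixed costs = $1,840,696.20 − $1,502,300 = $338,396.20. Interest = $119,300.00.
DOL = $1,840,696.20 ÷ $338,396.20 = 5.4395; DFL = $338,396.20 ÷ $219,096.20 = 1.5445.
DCL = DOL × DFL = 5.4395 × 1.5445 = 8.4013.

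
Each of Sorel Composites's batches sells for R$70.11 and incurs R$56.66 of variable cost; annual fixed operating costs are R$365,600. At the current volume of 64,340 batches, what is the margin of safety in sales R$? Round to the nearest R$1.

Each unit contributes R$70.11 − R$56.66 = R$13.45. Break-even units = R$365,600 ÷ R$13.45 = 27,182.16; break-even revenue = 27,182.16 × R$70.11 = R$1,905,740.97.
Current sales = 64,340 × R$70.11 = R$4,510,877.40.
Margin of safety = R$4,510,877.40 − R$1,905,740.97 = R$2,605,136.

R$2,605,136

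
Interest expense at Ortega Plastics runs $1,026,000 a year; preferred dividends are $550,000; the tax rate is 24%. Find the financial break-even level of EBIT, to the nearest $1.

$1,749,684

Grossing the preferred dividend up to pre-tax terms: $550,000 / (1 − 0.24) = $723,684.21.
Financial break-even EBIT = interest + D_p ÷ (1 − t) = $1,026,000 + $723,684.21 = $1,749,684.21.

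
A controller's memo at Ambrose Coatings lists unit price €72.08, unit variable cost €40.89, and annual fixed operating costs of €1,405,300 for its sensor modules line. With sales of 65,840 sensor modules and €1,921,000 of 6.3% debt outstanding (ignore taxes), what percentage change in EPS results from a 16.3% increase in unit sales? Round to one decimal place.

Contribution at this volume is 65,840 × €31.19 = €2,053,549.60.
Operating income = contribution − fixed costs = €2,053,549.60 − €1,405,300 = €648,249.60.
After interest of €121,023.00, pre-tax earnings = €527,226.60.
Degree of combined leverage = contribution ÷ (EBIT − I) = €2,053,549.60 ÷ €527,226.60 = 3.8950.
EPS therefore changes by 3.8950 × (+16.3%) = +63.5%.

+63.5%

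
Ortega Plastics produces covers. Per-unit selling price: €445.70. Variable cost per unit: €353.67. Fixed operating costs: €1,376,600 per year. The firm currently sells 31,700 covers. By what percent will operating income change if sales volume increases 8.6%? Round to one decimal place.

+16.3%

At 31,700 units, contribution = 31,700 × €92.03 = €2,917,351.00.
Subtracting fixed costs: EBIT = €2,917,351.00 − €1,376,600 = €1,540,751.00.
Degree of operating leverage = €2,917,351.00 / €1,540,751.00 = 1.8935.
Operating income changes by 1.8935 × +8.6% = +16.3%.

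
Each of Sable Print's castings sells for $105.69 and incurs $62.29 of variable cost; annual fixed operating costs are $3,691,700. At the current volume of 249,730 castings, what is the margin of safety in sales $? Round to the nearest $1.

$17,403,739

Each unit contributes $105.69 − $62.29 = $43.40. Break-even units = $3,691,700 ÷ $43.40 = 85,062.21; break-even revenue = 85,062.21 × $105.69 = $8,990,225.18.
Current sales = 249,730 × $105.69 = $26,393,963.70.
Margin of safety = $26,393,963.70 − $8,990,225.18 = $17,403,739.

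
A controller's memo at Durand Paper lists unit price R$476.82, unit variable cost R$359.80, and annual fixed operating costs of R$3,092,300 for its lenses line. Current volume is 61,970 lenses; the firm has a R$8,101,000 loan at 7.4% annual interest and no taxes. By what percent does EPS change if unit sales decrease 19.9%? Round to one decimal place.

-40.5%

Contribution at this volume is 61,970 × R$117.02 = R$7,251,729.40.
Operating income = contribution − fixed costs = R$7,251,729.40 − R$3,092,300 = R$4,159,429.40.
After interest of R$599,474.00, pre-tax earnings = R$3,559,955.40.
DCL = total CM / (EBIT − I) = R$7,251,729.40 / R$3,559,955.40 = 2.0370.
%ΔEPS = DCL × %ΔSales = 2.0370 × -19.9% = -40.5%.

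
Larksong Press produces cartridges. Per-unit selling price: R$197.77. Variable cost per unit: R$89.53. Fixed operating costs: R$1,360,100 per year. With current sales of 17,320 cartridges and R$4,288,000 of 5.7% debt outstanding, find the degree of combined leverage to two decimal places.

Contribution at this volume is 17,320 × R$108.24 = R$1,874,716.80.
Subtracting fixed costs: EBIT = R$1,874,716.80 − R$1,360,100 = R$514,616.80. Interest = R$244,416.00, so EBIT − I = R$270,200.80.
DCL = contribution ÷ (EBIT − I) = R$1,874,716.80 ÷ R$270,200.80 = 6.9382.

6.94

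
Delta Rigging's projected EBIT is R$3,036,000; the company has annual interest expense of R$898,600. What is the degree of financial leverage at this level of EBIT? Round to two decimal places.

Interest = R$898,600.00.
DFL = EBIT ÷ (EBIT − I) = R$3,036,000 ÷ (R$3,036,000 − R$898,600.00) = R$3,036,000 ÷ R$2,137,400.00 = 1.4204.

1.42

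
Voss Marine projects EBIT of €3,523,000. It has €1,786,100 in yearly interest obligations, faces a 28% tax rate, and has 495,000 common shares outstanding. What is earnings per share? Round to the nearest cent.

Pre-tax income = €3,523,000 − €1,786,100.00 = €1,736,900.00.
After tax at 28%: net income = €1,736,900.00 × 0.72 = €1,250,568.00.
Per share: €1,250,568.00 / 495,000 shares = €2.53.

€2.53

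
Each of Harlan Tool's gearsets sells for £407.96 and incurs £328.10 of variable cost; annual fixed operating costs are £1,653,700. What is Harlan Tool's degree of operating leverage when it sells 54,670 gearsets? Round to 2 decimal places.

Contribution at this volume is 54,670 × £79.86 = £4,365,946.20.
EBIT = £4,365,946.20 − £1,653,700 = £2,712,246.20.
So DOL = total CM / EBIT = £4,365,946.20 / £2,712,246.20 = 1.6097.

1.61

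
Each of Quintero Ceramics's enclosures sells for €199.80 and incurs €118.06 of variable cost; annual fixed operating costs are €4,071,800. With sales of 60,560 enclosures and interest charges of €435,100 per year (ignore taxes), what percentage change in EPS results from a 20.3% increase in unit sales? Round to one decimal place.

Total contribution margin = 60,560 × €81.74 = €4,950,174.40.
Operating income = contribution − fixed costs = €4,950,174.40 − €4,071,800 = €878,374.40.
After interest of €435,100.00, pre-tax earnings = €443,274.40.
Degree of combined leverage = contribution ÷ (EBIT − I) = €4,950,174.40 ÷ €443,274.40 = 11.1673.
EPS therefore changes by 11.1673 × (+20.3%) = +226.7%.

+226.7%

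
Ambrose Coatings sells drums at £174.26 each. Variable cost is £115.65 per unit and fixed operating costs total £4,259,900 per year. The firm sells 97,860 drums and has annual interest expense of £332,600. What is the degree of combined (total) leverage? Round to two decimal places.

5.02

At 97,860 units, contribution = 97,860 × £58.61 = £5,735,574.60.
Subtracting fixed costs: EBIT = £5,735,574.60 − £4,259,900 = £1,475,674.60. Interest = £332,600.00.
DOL = £5,735,574.60 ÷ £1,475,674.60 = 3.8867; DFL = £1,475,674.60 ÷ £1,143,074.60 = 1.2910.
Combined leverage = 3.8867 × 1.2910 = 5.0177.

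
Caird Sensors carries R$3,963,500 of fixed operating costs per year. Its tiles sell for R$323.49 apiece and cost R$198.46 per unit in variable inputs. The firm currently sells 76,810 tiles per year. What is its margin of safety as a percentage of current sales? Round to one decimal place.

58.7%

Unit CM = price − variable cost = R$323.49 − R$198.46 = R$125.03. Break-even units = R$3,963,500 ÷ R$125.03 = 31,700.39; break-even revenue = 31,700.39 × R$323.49 = R$10,254,759.78.
Actual sales revenue = 76,810 × R$323.49 = R$24,847,266.90.
Margin of safety = (R$24,847,266.90 − R$10,254,759.78) ÷ R$24,847,266.90 = 58.7%.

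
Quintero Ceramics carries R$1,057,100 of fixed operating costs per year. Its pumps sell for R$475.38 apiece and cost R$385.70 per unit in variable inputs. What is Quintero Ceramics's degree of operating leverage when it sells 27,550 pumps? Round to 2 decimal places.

Contribution at this volume is 27,550 × R$89.68 = R$2,470,684.00.
Subtracting fixed costs: EBIT = R$2,470,684.00 − R$1,057,100 = R$1,413,584.00.
So DOL = total CM / EBIT = R$2,470,684.00 / R$1,413,584.00 = 1.7478.

1.75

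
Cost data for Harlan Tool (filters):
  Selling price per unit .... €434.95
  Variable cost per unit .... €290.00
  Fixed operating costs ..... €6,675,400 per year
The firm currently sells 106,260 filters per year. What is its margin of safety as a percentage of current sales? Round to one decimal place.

Unit CM = price − variable cost = €434.95 − €290.00 = €144.95. Break-even units = €6,675,400 ÷ €144.95 = 46,053.12; break-even revenue = 46,053.12 × €434.95 = €20,030,805.31.
Current sales = 106,260 × €434.95 = €46,217,787.00.
Margin of safety = (€46,217,787.00 − €20,030,805.31) ÷ €46,217,787.00 = 56.7%.

56.7%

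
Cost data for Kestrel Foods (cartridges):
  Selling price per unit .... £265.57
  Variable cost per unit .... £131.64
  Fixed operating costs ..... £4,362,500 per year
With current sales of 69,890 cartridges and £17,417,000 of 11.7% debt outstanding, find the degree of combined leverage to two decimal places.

3.16

Total contribution margin = 69,890 × £133.93 = £9,360,367.70.
EBIT = £9,360,367.70 − £4,362,500 = £4,997,867.70. Interest = £2,037,789.00.
DOL = £9,360,367.70 ÷ £4,997,867.70 = 1.8729; DFL = £4,997,867.70 ÷ £2,960,078.70 = 1.6884.
DCL = DOL × DFL = 1.8729 × 1.6884 = 3.1622.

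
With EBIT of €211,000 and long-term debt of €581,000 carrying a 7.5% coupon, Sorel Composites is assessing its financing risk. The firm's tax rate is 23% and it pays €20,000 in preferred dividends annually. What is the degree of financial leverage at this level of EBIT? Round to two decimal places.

1.49

Annual interest charges come to €43,575.00.
Pre-tax preferred-dividend burden = €20,000 ÷ (1 − 0.23) = €25,974.03.
DFL = EBIT ÷ [EBIT − I − D_p/(1−t)] = €211,000 ÷ [€211,000 − €43,575.00 − €25,974.03] = €211,000 ÷ €141,450.97 = 1.4917.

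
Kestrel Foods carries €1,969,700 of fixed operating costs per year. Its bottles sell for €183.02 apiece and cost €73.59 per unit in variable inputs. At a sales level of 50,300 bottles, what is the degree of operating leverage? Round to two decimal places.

1.56

Contribution at this volume is 50,300 × €109.43 = €5,504,329.00.
EBIT = €5,504,329.00 − €1,969,700 = €3,534,629.00.
So DOL = total CM / EBIT = €5,504,329.00 / €3,534,629.00 = 1.5573.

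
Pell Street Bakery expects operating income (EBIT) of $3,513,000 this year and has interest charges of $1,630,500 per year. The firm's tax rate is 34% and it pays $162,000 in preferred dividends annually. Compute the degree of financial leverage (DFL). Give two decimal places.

Annual interest charges come to $1,630,500.00.
Pre-tax preferred-dividend burden = $162,000 ÷ (1 − 0.34) = $245,454.55.
DFL = EBIT ÷ [EBIT − I − D_p/(1−t)] = $3,513,000 ÷ [$3,513,000 − $1,630,500.00 − $245,454.55] = $3,513,000 ÷ $1,637,045.45 = 2.1459.

2.15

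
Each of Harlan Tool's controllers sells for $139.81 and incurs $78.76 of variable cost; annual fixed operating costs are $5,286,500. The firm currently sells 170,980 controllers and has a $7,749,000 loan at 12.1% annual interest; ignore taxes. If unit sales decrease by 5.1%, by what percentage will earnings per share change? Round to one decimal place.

Contribution at this volume is 170,980 × $61.05 = $10,438,329.00.
Subtracting fixed costs: EBIT = $10,438,329.00 − $5,286,500 = $5,151,829.00.
Interest = $937,629.00, so EBIT − I = $4,214,200.00.
DCL = total CM / (EBIT − I) = $10,438,329.00 / $4,214,200.00 = 2.4769.
EPS therefore changes by 2.4769 × (-5.1%) = -12.6%.

-12.6%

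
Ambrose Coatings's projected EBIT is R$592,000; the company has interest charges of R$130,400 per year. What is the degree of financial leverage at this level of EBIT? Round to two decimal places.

Annual interest charges come to R$130,400.00.
DFL = EBIT ÷ (EBIT − I) = R$592,000 ÷ (R$592,000 − R$130,400.00) = R$592,000 ÷ R$461,600.00 = 1.2825.

1.28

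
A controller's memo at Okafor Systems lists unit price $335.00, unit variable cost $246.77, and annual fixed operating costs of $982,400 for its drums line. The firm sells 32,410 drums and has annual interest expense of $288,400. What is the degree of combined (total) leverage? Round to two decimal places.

Total contribution margin = 32,410 × $88.23 = $2,859,534.30.
Subtracting fixed costs: EBIT = $2,859,534.30 − $982,400 = $1,877,134.30. Interest = $288,400.00, so EBIT − I = $1,588,734.30.
DCL = contribution ÷ (EBIT − I) = $2,859,534.30 ÷ $1,588,734.30 = 1.7999.

1.80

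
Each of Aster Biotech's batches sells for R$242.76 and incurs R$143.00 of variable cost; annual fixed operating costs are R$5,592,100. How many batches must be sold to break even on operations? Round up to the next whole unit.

56,056 batches

Unit CM = price − variable cost = R$242.76 − R$143.00 = R$99.76.
Break-even volume = fixed costs ÷ CM per unit = R$5,592,100 ÷ R$99.76 = 56,055.53, so 56,056 batches.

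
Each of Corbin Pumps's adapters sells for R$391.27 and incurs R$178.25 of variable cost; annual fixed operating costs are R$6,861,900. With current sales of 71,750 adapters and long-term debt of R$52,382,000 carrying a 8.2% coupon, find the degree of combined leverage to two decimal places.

3.70

Total contribution margin = 71,750 × R$213.02 = R$15,284,185.00.
EBIT = R$15,284,185.00 − R$6,861,900 = R$8,422,285.00. Interest = R$4,295,324.00.
DOL = R$15,284,185.00 ÷ R$8,422,285.00 = 1.8147; DFL = R$8,422,285.00 ÷ R$4,126,961.00 = 2.0408.
Combined leverage = 1.8147 × 2.0408 = 3.7034.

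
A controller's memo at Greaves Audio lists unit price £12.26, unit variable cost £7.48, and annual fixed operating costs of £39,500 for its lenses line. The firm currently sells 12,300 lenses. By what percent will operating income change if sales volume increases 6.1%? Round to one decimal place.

+18.6%

Total contribution margin = 12,300 × £4.78 = £58,794.00.
Subtracting fixed costs: EBIT = £58,794.00 − £39,500 = £19,294.00.
DOL = contribution ÷ EBIT = £58,794.00 ÷ £19,294.00 = 3.0473.
Operating income changes by 3.0473 × +6.1% = +18.6%.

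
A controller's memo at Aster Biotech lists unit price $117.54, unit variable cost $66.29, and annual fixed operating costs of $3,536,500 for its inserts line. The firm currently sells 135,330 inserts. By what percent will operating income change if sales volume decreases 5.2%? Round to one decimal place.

Contribution at this volume is 135,330 × $51.25 = $6,935,662.50.
Operating income = contribution − fixed costs = $6,935,662.50 − $3,536,500 = $3,399,162.50.
Degree of operating leverage = $6,935,662.50 / $3,399,162.50 = 2.0404.
So EBIT moves 2.0404 × (-5.2%) = -10.6%.

-10.6%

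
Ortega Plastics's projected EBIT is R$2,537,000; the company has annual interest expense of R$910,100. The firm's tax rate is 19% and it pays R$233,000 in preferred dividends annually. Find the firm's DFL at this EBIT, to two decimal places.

1.89

Interest = R$910,100.00.
Pre-tax preferred-dividend burden = R$233,000 ÷ (1 − 0.19) = R$287,654.32.
DFL = EBIT ÷ [EBIT − I − D_p/(1−t)] = R$2,537,000 ÷ [R$2,537,000 − R$910,100.00 − R$287,654.32] = R$2,537,000 ÷ R$1,339,245.68 = 1.8943.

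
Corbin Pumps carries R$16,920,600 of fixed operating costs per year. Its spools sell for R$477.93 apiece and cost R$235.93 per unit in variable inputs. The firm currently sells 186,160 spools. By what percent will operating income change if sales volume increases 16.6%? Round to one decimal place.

At 186,160 units, contribution = 186,160 × R$242.00 = R$45,050,720.00.
Subtracting fixed costs: EBIT = R$45,050,720.00 − R$16,920,600 = R$28,130,120.00.
Degree of operating leverage = R$45,050,720.00 / R$28,130,120.00 = 1.6015.
So EBIT moves 1.6015 × (+16.6%) = +26.6%.

+26.6%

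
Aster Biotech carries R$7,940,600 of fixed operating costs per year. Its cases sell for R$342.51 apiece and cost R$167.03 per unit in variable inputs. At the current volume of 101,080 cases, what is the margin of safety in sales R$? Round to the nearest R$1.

R$19,122,080

Contribution margin per unit = R$342.51 − R$167.03 = R$175.48. Break-even units = R$7,940,600 ÷ R$175.48 = 45,250.74; break-even revenue = 45,250.74 × R$342.51 = R$15,498,831.24.
Current sales = 101,080 × R$342.51 = R$34,620,910.80.
Margin of safety = R$34,620,910.80 − R$15,498,831.24 = R$19,122,080.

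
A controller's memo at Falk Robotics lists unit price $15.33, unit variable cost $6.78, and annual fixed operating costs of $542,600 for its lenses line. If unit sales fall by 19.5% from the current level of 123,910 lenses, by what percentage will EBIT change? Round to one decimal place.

-40.0%

At 123,910 units, contribution = 123,910 × $8.55 = $1,059,430.50.
Operating income = contribution − fixed costs = $1,059,430.50 − $542,600 = $516,830.50.
Degree of operating leverage = $1,059,430.50 / $516,830.50 = 2.0499.
%ΔEBIT = DOL × %ΔSales = 2.0499 × -19.5% = -40.0%.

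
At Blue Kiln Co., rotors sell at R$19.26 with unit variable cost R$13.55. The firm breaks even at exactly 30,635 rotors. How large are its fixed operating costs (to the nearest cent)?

R$174,925.85

Contribution margin per unit = R$19.26 − R$13.55 = R$5.71.
Fixed costs = break-even units × CM = 30,635 × R$5.71 = R$174,925.85.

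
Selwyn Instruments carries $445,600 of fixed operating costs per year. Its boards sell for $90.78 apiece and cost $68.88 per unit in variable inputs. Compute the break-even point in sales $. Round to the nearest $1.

CM per unit = $90.78 − $68.88 = $21.90; CM ratio = $21.90 / $90.78 = 0.2412.
Break-even revenue = fixed costs × price ÷ CM = $445,600 × $90.78 ÷ $21.90 = $1,847,104.

$1,847,104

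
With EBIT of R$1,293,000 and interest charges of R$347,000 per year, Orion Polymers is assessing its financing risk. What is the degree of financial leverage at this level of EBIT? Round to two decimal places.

Interest = R$347,000.00.
DFL = EBIT ÷ (EBIT − I) = R$1,293,000 ÷ (R$1,293,000 − R$347,000.00) = R$1,293,000 ÷ R$946,000.00 = 1.3668.

1.37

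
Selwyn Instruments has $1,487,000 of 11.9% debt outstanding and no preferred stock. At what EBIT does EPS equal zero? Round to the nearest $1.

$176,953

Annual interest = 11.9% × $1,487,000 = $176,953.00.
Without preferred stock the financial break-even is simply EBIT = interest = $176,953.00.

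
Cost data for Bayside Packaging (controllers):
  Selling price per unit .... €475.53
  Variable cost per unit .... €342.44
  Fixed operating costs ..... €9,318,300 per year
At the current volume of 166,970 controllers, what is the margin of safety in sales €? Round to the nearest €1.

€46,104,998

Unit CM = price − variable cost = €475.53 − €342.44 = €133.09. Break-even units = €9,318,300 ÷ €133.09 = 70,015.03; break-even revenue = 70,015.03 × €475.53 = €33,294,245.99.
Actual sales revenue = 166,970 × €475.53 = €79,399,244.10.
Margin of safety = €79,399,244.10 − €33,294,245.99 = €46,104,998.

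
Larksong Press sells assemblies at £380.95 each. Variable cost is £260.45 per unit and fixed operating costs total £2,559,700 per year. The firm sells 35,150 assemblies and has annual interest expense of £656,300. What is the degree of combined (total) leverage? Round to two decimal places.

4.15

Contribution at this volume is 35,150 × £120.50 = £4,235,575.00.
Subtracting fixed costs: EBIT = £4,235,575.00 − £2,559,700 = £1,675,875.00. Interest = £656,300.00.
DOL = £4,235,575.00 ÷ £1,675,875.00 = 2.5274; DFL = £1,675,875.00 ÷ £1,019,575.00 = 1.6437.
Combined leverage = 2.5274 × 1.6437 = 4.1543.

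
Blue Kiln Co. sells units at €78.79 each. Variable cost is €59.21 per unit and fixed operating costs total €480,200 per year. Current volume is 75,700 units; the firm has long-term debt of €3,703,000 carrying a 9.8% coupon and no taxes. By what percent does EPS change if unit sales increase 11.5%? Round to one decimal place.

+26.7%

At 75,700 units, contribution = 75,700 × €19.58 = €1,482,206.00.
EBIT = €1,482,206.00 − €480,200 = €1,002,006.00.
After interest of €362,894.00, pre-tax earnings = €639,112.00.
Degree of combined leverage = contribution ÷ (EBIT − I) = €1,482,206.00 ÷ €639,112.00 = 2.3192.
EPS therefore changes by 2.3192 × (+11.5%) = +26.7%.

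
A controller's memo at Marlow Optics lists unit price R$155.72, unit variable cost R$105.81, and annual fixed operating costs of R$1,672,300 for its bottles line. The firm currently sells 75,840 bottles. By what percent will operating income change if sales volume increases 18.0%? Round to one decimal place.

+32.2%

Total contribution margin = 75,840 × R$49.91 = R$3,785,174.40.
Subtracting fixed costs: EBIT = R$3,785,174.40 − R$1,672,300 = R$2,112,874.40.
Degree of operating leverage = R$3,785,174.40 / R$2,112,874.40 = 1.7915.
%ΔEBIT = DOL × %ΔSales = 1.7915 × +18.0% = +32.2%.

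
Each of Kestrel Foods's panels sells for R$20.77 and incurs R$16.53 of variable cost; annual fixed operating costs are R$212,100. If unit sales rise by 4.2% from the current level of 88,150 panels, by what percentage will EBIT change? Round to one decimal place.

+9.7%

Total contribution margin = 88,150 × R$4.24 = R$373,756.00.
EBIT = R$373,756.00 − R$212,100 = R$161,656.00.
DOL = contribution ÷ EBIT = R$373,756.00 ÷ R$161,656.00 = 2.3120.
So EBIT moves 2.3120 × (+4.2%) = +9.7%.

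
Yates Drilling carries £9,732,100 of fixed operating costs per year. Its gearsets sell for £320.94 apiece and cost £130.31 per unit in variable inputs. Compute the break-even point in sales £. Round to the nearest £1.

CM per unit = £320.94 − £130.31 = £190.63; CM ratio = £190.63 / £320.94 = 0.5940.
Break-even sales = FC ÷ CM ratio = £9,732,100 × £320.94 / £190.63 = £16,384,725.

£16,384,725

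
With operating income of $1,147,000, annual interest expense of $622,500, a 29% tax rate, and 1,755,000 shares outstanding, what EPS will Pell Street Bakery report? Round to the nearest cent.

Pre-tax income = $1,147,000 − $622,500.00 = $524,500.00.
After tax at 29%: net income = $524,500.00 × 0.71 = $372,395.00.
EPS = $372,395.00 ÷ 1,755,000 = $0.21.

$0.21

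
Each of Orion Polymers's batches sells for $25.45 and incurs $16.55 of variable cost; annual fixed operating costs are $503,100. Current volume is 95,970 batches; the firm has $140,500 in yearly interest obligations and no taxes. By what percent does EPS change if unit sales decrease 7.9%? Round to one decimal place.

Contribution at this volume is 95,970 × $8.90 = $854,133.00.
Subtracting fixed costs: EBIT = $854,133.00 − $503,100 = $351,033.00.
Interest = $140,500.00, so EBIT − I = $210,533.00.
DCL = total CM / (EBIT − I) = $854,133.00 / $210,533.00 = 4.0570.
%ΔEPS = DCL × %ΔSales = 4.0570 × -7.9% = -32.1%.

-32.1%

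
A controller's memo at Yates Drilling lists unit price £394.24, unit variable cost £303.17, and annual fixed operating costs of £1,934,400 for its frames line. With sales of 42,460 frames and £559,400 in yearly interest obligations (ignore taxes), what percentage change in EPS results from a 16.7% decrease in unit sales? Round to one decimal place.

At 42,460 units, contribution = 42,460 × £91.07 = £3,866,832.20.
EBIT = £3,866,832.20 − £1,934,400 = £1,932,432.20.
After interest of £559,400.00, pre-tax earnings = £1,373,032.20.
Degree of combined leverage = contribution ÷ (EBIT − I) = £3,866,832.20 ÷ £1,373,032.20 = 2.8163.
EPS therefore changes by 2.8163 × (-16.7%) = -47.0%.

-47.0%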